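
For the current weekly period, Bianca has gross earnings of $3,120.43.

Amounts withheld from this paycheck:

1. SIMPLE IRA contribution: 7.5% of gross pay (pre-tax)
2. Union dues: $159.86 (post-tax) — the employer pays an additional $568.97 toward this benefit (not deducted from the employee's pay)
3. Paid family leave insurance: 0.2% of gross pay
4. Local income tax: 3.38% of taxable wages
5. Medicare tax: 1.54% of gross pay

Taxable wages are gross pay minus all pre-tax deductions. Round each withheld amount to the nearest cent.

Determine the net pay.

$2,574.69

SIMPLE IRA contribution: $3,120.43 × 0.075 = $234.03
Taxable wages = $3,120.43 − $234.03 = $2,886.40
Local income tax: $2,886.40 × 0.0338 = $97.56
Medicare tax: $3,120.43 × 0.0154 = $48.05
Paid family leave insurance: $3,120.43 × 0.002 = $6.24
Union dues: $159.86
(Employer's $568.97 toward union dues is not withheld from the employee.)
Total deductions = $234.03 + $97.56 + $48.05 + $6.24 + $159.86 = $545.74
Net pay = $3,120.43 − $545.74 = $2,574.69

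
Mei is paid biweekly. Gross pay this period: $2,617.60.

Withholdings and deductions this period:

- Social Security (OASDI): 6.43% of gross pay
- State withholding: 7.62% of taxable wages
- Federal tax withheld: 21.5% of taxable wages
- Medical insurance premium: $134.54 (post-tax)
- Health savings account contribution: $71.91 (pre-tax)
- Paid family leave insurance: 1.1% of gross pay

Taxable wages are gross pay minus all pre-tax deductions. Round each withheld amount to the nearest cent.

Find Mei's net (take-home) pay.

Health savings account contribution: $71.91
Taxable wages = $2,617.60 − $71.91 = $2,545.69
State withholding: $2,545.69 × 0.0762 = $193.98
Federal tax withheld: $2,545.69 × 0.215 = $547.32
Paid family leave insurance: $2,617.60 × 0.011 = $28.79
Social Security (OASDI): $2,617.60 × 0.0643 = $168.31
Medical insurance premium: $134.54
Total deductions = $71.91 + $193.98 + $547.32 + $28.79 + $168.31 + $134.54 = $1,144.85
Net pay = $2,617.60 − $1,144.85 = $1,472.75

$1,472.75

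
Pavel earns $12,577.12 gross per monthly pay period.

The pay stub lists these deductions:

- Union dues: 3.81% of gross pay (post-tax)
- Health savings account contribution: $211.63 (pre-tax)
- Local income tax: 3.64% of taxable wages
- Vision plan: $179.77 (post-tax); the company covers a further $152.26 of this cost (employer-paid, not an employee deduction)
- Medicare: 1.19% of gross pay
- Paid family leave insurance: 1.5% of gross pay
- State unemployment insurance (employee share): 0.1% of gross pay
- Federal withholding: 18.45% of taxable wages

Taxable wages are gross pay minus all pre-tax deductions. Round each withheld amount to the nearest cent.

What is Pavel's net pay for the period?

$8,624.09

Health savings account contribution: $211.63
Taxable wages = $12,577.12 − $211.63 = $12,365.49
Federal withholding: $12,365.49 × 0.1845 = $2,281.43
Local income tax: $12,365.49 × 0.0364 = $450.10
Medicare: $12,577.12 × 0.0119 = $149.67
State unemployment insurance (employee share): $12,577.12 × 0.001 = $12.58
Paid family leave insurance: $12,577.12 × 0.015 = $188.66
Vision plan: $179.77
Union dues: $12,577.12 × 0.0381 = $479.19
(Employer's $152.26 toward vision plan is not withheld from the employee.)
Total deductions = $211.63 + $2,281.43 + $450.10 + $149.67 + $12.58 + $188.66 + $179.77 + $479.19 = $3,953.03
Net pay = $12,577.12 − $3,953.03 = $8,624.09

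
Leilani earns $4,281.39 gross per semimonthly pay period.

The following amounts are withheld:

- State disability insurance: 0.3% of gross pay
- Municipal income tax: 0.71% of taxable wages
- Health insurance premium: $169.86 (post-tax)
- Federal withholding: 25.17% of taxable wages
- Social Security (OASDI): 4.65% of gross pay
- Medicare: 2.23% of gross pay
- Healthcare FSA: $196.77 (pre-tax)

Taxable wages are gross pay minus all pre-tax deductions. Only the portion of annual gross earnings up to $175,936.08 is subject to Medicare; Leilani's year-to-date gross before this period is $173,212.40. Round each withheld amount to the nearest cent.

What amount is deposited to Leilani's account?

$2,585.00

Healthcare FSA: $196.77
Taxable wages = $4,281.39 − $196.77 = $4,084.62
Federal withholding: $4,084.62 × 0.2517 = $1,028.10
Municipal income tax: $4,084.62 × 0.0071 = $29.00
Social Security (OASDI): $4,281.39 × 0.0465 = $199.08
State disability insurance: $4,281.39 × 0.003 = $12.84
Medicare: only $175,936.08 − $173,212.40 = $2,723.68 of this check is subject → $2,723.68 × 0.0223 = $60.74
Health insurance premium: $169.86
Total deductions = $196.77 + $1,028.10 + $29.00 + $199.08 + $12.84 + $60.74 + $169.86 = $1,696.39
Net pay = $4,281.39 − $1,696.39 = $2,585.00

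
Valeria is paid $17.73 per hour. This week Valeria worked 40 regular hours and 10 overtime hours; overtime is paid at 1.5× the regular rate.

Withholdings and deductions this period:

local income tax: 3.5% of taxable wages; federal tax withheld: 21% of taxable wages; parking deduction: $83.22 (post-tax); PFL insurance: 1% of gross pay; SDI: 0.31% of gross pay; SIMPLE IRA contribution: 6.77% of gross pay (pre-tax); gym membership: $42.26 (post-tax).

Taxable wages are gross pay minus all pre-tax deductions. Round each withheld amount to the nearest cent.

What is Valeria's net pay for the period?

Regular pay: 40 × $17.73 = $709.20
Overtime pay: 10 × $17.73 × 1.5 = $265.95
Gross pay = $709.20 + $265.95 = $975.15
SIMPLE IRA contribution: $975.15 × 0.0677 = $66.02
Taxable wages = $975.15 − $66.02 = $909.13
Local income tax: $909.13 × 0.035 = $31.82
Federal tax withheld: $909.13 × 0.21 = $190.92
SDI: $975.15 × 0.0031 = $3.02
PFL insurance: $975.15 × 0.01 = $9.75
Gym membership: $42.26
Parking deduction: $83.22
Total deductions = $66.02 + $31.82 + $190.92 + $3.02 + $9.75 + $42.26 + $83.22 = $427.01
Net pay = $975.15 − $427.01 = $548.14

$548.14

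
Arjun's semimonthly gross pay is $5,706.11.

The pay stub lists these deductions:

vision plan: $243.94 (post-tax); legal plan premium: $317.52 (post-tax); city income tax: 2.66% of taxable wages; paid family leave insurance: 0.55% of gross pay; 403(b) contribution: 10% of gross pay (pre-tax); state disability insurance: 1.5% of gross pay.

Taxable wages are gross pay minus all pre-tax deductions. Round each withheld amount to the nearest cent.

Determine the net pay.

$4,320.47

403(b) contribution: $5,706.11 × 0.1 = $570.61
Taxable wages = $5,706.11 − $570.61 = $5,135.50
City income tax: $5,135.50 × 0.0266 = $136.60
State disability insurance: $5,706.11 × 0.015 = $85.59
Paid family leave insurance: $5,706.11 × 0.0055 = $31.38
Legal plan premium: $317.52
Vision plan: $243.94
Total deductions = $570.61 + $136.60 + $85.59 + $31.38 + $317.52 + $243.94 = $1,385.64
Net pay = $5,706.11 − $1,385.64 = $4,320.47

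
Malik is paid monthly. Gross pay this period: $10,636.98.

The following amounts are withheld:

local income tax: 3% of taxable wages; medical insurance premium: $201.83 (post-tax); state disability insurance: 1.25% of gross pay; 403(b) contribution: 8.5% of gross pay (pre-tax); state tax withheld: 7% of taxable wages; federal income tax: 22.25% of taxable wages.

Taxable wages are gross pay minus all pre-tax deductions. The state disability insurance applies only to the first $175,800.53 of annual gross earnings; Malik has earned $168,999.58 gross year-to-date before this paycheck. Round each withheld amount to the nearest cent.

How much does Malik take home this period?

403(b) contribution: $10,636.98 × 0.085 = $904.14
Taxable wages = $10,636.98 − $904.14 = $9,732.84
Local income tax: $9,732.84 × 0.03 = $291.99
State tax withheld: $9,732.84 × 0.07 = $681.30
Federal income tax: $9,732.84 × 0.2225 = $2,165.56
State disability insurance: only $175,800.53 − $168,999.58 = $6,800.95 of this check is subject → $6,800.95 × 0.0125 = $85.01
Medical insurance premium: $201.83
Total deductions = $904.14 + $291.99 + $681.30 + $2,165.56 + $85.01 + $201.83 = $4,329.83
Net pay = $10,636.98 − $4,329.83 = $6,307.15

$6,307.15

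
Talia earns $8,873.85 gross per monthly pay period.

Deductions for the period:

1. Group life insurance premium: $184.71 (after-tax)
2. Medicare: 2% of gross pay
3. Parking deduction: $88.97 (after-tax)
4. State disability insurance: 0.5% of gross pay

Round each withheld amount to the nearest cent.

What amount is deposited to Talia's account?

$8,378.32

State disability insurance: $8,873.85 × 0.005 = $44.37
Medicare: $8,873.85 × 0.02 = $177.48
Group life insurance premium: $184.71
Parking deduction: $88.97
Total deductions = $44.37 + $177.48 + $184.71 + $88.97 = $495.53
Net pay = $8,873.85 − $495.53 = $8,378.32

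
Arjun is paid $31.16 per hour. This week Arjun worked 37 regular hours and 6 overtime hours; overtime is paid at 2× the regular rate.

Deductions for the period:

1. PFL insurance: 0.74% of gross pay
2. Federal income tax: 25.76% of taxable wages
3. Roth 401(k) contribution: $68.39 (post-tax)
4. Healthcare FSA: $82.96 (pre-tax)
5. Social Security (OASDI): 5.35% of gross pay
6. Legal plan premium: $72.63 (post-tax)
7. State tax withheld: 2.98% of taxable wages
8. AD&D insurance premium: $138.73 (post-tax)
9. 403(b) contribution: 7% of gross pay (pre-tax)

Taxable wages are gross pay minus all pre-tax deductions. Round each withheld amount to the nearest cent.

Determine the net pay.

$580.01

Regular pay: 37 × $31.16 = $1,152.92
Overtime pay: 6 × $31.16 × 2 = $373.92
Gross pay = $1,152.92 + $373.92 = $1,526.84
Healthcare FSA: $82.96
403(b) contribution: $1,526.84 × 0.07 = $106.88
Pre-tax total = $82.96 + $106.88 = $189.84
Taxable wages = $1,526.84 − $189.84 = $1,337.00
State tax withheld: $1,337.00 × 0.0298 = $39.84
Federal income tax: $1,337.00 × 0.2576 = $344.41
PFL insurance: $1,526.84 × 0.0074 = $11.30
Social Security (OASDI): $1,526.84 × 0.0535 = $81.69
AD&D insurance premium: $138.73
Legal plan premium: $72.63
Roth 401(k) contribution: $68.39
Total deductions = $82.96 + $106.88 + $39.84 + $344.41 + $11.30 + $81.69 + $138.73 + $72.63 + $68.39 = $946.83
Net pay = $1,526.84 − $946.83 = $580.01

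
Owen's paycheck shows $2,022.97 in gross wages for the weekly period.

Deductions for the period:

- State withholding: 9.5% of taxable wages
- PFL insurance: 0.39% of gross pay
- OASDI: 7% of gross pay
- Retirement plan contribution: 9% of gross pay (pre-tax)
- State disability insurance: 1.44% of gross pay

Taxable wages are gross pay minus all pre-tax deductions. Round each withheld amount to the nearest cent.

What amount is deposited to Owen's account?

$1,487.38

Retirement plan contribution: $2,022.97 × 0.09 = $182.07
Taxable wages = $2,022.97 − $182.07 = $1,840.90
State withholding: $1,840.90 × 0.095 = $174.89
OASDI: $2,022.97 × 0.07 = $141.61
PFL insurance: $2,022.97 × 0.0039 = $7.89
State disability insurance: $2,022.97 × 0.0144 = $29.13
Total deductions = $182.07 + $174.89 + $141.61 + $7.89 + $29.13 = $535.59
Net pay = $2,022.97 − $535.59 = $1,487.38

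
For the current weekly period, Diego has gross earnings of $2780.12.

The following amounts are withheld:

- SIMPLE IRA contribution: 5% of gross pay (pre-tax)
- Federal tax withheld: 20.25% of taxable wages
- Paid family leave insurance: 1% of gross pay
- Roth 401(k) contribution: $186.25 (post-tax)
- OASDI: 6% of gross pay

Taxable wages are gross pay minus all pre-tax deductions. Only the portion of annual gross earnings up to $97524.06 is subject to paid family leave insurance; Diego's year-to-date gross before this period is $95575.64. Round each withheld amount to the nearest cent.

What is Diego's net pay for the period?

$1733.75

SIMPLE IRA contribution: $2780.12 × 0.05 = $139.01
Taxable wages = $2780.12 − $139.01 = $2641.11
Federal tax withheld: $2641.11 × 0.2025 = $534.82
Paid family leave insurance: only $97524.06 − $95575.64 = $1948.42 of this check is subject → $1948.42 × 0.01 = $19.48
OASDI: $2780.12 × 0.06 = $166.81
Roth 401(k) contribution: $186.25
Total deductions = $139.01 + $534.82 + $19.48 + $166.81 + $186.25 = $1046.37
Net pay = $2780.12 − $1046.37 = $1733.75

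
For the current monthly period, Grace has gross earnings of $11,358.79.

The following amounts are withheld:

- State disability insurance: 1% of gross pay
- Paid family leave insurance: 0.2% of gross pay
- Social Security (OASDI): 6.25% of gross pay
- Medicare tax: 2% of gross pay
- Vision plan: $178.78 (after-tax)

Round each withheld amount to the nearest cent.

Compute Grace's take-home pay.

Medicare tax: $11,358.79 × 0.02 = $227.18
State disability insurance: $11,358.79 × 0.01 = $113.59
Paid family leave insurance: $11,358.79 × 0.002 = $22.72
Social Security (OASDI): $11,358.79 × 0.0625 = $709.92
Vision plan: $178.78
Total deductions = $227.18 + $113.59 + $22.72 + $709.92 + $178.78 = $1,252.19
Net pay = $11,358.79 − $1,252.19 = $10,106.60

$10,106.60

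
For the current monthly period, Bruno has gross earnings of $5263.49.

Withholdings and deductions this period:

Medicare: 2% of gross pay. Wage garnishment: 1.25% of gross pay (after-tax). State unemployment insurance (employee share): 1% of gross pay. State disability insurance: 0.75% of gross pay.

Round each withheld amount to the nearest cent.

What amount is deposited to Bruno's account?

State disability insurance: $5263.49 × 0.0075 = $39.48
State unemployment insurance (employee share): $5263.49 × 0.01 = $52.63
Medicare: $5263.49 × 0.02 = $105.27
Wage garnishment: $5263.49 × 0.0125 = $65.79
Total deductions = $39.48 + $52.63 + $105.27 + $65.79 = $263.17
Net pay = $5263.49 − $263.17 = $5000.32

$5000.32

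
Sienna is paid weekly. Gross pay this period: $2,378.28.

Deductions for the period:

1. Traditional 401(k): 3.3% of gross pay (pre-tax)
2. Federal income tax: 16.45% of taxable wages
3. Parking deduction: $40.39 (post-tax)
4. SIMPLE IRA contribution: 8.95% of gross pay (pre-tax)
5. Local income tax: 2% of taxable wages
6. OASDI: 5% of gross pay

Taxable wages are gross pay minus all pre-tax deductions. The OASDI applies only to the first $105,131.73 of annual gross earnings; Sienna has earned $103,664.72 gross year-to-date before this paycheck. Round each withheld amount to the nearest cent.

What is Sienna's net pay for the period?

Traditional 401(k): $2,378.28 × 0.033 = $78.48
SIMPLE IRA contribution: $2,378.28 × 0.0895 = $212.86
Pre-tax total = $78.48 + $212.86 = $291.34
Taxable wages = $2,378.28 − $291.34 = $2,086.94
Local income tax: $2,086.94 × 0.02 = $41.74
Federal income tax: $2,086.94 × 0.1645 = $343.30
OASDI: only $105,131.73 − $103,664.72 = $1,467.01 of this check is subject → $1,467.01 × 0.05 = $73.35
Parking deduction: $40.39
Total deductions = $78.48 + $212.86 + $41.74 + $343.30 + $73.35 + $40.39 = $790.12
Net pay = $2,378.28 − $790.12 = $1,588.16

$1,588.16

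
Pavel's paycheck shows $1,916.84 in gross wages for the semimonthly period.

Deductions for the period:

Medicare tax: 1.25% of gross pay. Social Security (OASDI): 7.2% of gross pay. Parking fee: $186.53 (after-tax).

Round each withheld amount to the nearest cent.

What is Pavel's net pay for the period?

$1,568.34

Social Security (OASDI): $1,916.84 × 0.072 = $138.01
Medicare tax: $1,916.84 × 0.0125 = $23.96
Parking fee: $186.53
Total deductions = $138.01 + $23.96 + $186.53 = $348.50
Net pay = $1,916.84 − $348.50 = $1,568.34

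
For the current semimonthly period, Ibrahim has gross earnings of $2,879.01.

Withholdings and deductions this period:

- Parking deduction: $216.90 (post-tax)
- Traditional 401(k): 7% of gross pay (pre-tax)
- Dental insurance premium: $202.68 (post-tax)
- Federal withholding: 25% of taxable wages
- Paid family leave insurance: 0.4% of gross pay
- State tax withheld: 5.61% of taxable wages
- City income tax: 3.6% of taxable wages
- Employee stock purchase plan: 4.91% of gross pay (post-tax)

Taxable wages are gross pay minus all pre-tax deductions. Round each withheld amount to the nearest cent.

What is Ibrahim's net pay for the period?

$1,189.05

Traditional 401(k): $2,879.01 × 0.07 = $201.53
Taxable wages = $2,879.01 − $201.53 = $2,677.48
State tax withheld: $2,677.48 × 0.0561 = $150.21
Federal withholding: $2,677.48 × 0.25 = $669.37
City income tax: $2,677.48 × 0.036 = $96.39
Paid family leave insurance: $2,879.01 × 0.004 = $11.52
Employee stock purchase plan: $2,879.01 × 0.0491 = $141.36
Parking deduction: $216.90
Dental insurance premium: $202.68
Total deductions = $201.53 + $150.21 + $669.37 + $96.39 + $11.52 + $141.36 + $216.90 + $202.68 = $1,689.96
Net pay = $2,879.01 − $1,689.96 = $1,189.05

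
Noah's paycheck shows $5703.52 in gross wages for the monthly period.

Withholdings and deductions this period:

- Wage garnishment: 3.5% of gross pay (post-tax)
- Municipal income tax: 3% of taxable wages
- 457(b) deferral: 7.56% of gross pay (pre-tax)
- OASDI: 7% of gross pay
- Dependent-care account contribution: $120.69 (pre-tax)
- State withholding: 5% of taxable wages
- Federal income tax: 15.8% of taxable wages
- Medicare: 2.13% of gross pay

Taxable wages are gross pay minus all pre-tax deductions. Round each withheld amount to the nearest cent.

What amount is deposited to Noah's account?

$3205.20

Dependent-care account contribution: $120.69
457(b) deferral: $5703.52 × 0.0756 = $431.19
Pre-tax total = $120.69 + $431.19 = $551.88
Taxable wages = $5703.52 − $551.88 = $5151.64
Municipal income tax: $5151.64 × 0.03 = $154.55
Federal income tax: $5151.64 × 0.158 = $813.96
State withholding: $5151.64 × 0.05 = $257.58
Medicare: $5703.52 × 0.0213 = $121.48
OASDI: $5703.52 × 0.07 = $399.25
Wage garnishment: $5703.52 × 0.035 = $199.62
Total deductions = $120.69 + $431.19 + $154.55 + $813.96 + $257.58 + $121.48 + $399.25 + $199.62 = $2498.32
Net pay = $5703.52 − $2498.32 = $3205.20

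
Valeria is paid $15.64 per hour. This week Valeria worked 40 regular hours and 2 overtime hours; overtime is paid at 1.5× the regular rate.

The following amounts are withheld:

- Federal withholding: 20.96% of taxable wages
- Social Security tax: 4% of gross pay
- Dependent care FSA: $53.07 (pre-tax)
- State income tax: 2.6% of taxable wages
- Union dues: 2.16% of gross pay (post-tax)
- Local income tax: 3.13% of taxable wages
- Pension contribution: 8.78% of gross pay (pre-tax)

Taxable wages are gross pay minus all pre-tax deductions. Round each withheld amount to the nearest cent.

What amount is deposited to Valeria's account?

$369.40

Regular pay: 40 × $15.64 = $625.60
Overtime pay: 2 × $15.64 × 1.5 = $46.92
Gross pay = $625.60 + $46.92 = $672.52
Pension contribution: $672.52 × 0.0878 = $59.05
Dependent care FSA: $53.07
Pre-tax total = $59.05 + $53.07 = $112.12
Taxable wages = $672.52 − $112.12 = $560.40
Federal withholding: $560.40 × 0.2096 = $117.46
State income tax: $560.40 × 0.026 = $14.57
Local income tax: $560.40 × 0.0313 = $17.54
Social Security tax: $672.52 × 0.04 = $26.90
Union dues: $672.52 × 0.0216 = $14.53
Total deductions = $59.05 + $53.07 + $117.46 + $14.57 + $17.54 + $26.90 + $14.53 = $303.12
Net pay = $672.52 − $303.12 = $369.40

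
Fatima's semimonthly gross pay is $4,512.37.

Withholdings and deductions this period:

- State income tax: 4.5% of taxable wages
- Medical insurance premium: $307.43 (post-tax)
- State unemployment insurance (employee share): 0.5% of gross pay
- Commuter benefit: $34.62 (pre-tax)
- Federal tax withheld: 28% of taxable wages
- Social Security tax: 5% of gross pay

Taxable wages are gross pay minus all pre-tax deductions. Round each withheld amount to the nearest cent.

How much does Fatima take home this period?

$2,466.87

Commuter benefit: $34.62
Taxable wages = $4,512.37 − $34.62 = $4,477.75
Federal tax withheld: $4,477.75 × 0.28 = $1,253.77
State income tax: $4,477.75 × 0.045 = $201.50
Social Security tax: $4,512.37 × 0.05 = $225.62
State unemployment insurance (employee share): $4,512.37 × 0.005 = $22.56
Medical insurance premium: $307.43
Total deductions = $34.62 + $1,253.77 + $201.50 + $225.62 + $22.56 + $307.43 = $2,045.50
Net pay = $4,512.37 − $2,045.50 = $2,466.87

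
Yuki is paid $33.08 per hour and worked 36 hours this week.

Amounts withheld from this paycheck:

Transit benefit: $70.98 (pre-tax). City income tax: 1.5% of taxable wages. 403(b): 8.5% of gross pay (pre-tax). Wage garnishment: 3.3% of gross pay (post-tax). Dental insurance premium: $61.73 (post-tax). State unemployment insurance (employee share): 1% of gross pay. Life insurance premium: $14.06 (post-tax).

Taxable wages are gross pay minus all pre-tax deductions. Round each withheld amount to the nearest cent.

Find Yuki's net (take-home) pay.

$876.40

Gross pay: 36 × $33.08 = $1,190.88
Transit benefit: $70.98
403(b): $1,190.88 × 0.085 = $101.22
Pre-tax total = $70.98 + $101.22 = $172.20
Taxable wages = $1,190.88 − $172.20 = $1,018.68
City income tax: $1,018.68 × 0.015 = $15.28
State unemployment insurance (employee share): $1,190.88 × 0.01 = $11.91
Dental insurance premium: $61.73
Wage garnishment: $1,190.88 × 0.033 = $39.30
Life insurance premium: $14.06
Total deductions = $70.98 + $101.22 + $15.28 + $11.91 + $61.73 + $39.30 + $14.06 = $314.48
Net pay = $1,190.88 − $314.48 = $876.40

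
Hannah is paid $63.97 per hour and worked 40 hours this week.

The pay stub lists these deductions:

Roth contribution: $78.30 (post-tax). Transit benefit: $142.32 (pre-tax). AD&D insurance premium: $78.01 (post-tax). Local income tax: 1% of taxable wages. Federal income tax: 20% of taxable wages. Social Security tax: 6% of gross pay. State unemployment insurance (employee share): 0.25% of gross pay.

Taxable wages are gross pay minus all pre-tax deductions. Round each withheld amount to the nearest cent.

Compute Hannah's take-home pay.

Gross pay: 40 × $63.97 = $2,558.80
Transit benefit: $142.32
Taxable wages = $2,558.80 − $142.32 = $2,416.48
Local income tax: $2,416.48 × 0.01 = $24.16
Federal income tax: $2,416.48 × 0.2 = $483.30
Social Security tax: $2,558.80 × 0.06 = $153.53
State unemployment insurance (employee share): $2,558.80 × 0.0025 = $6.40
AD&D insurance premium: $78.01
Roth contribution: $78.30
Total deductions = $142.32 + $24.16 + $483.30 + $153.53 + $6.40 + $78.01 + $78.30 = $966.02
Net pay = $2,558.80 − $966.02 = $1,592.78

$1,592.78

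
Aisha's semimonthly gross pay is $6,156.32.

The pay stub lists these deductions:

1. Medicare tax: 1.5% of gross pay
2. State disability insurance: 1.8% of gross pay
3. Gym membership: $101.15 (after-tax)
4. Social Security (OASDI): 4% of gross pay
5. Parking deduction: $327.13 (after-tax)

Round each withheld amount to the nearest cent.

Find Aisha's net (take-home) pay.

$5,278.64

State disability insurance: $6,156.32 × 0.018 = $110.81
Medicare tax: $6,156.32 × 0.015 = $92.34
Social Security (OASDI): $6,156.32 × 0.04 = $246.25
Parking deduction: $327.13
Gym membership: $101.15
Total deductions = $110.81 + $92.34 + $246.25 + $327.13 + $101.15 = $877.68
Net pay = $6,156.32 − $877.68 = $5,278.64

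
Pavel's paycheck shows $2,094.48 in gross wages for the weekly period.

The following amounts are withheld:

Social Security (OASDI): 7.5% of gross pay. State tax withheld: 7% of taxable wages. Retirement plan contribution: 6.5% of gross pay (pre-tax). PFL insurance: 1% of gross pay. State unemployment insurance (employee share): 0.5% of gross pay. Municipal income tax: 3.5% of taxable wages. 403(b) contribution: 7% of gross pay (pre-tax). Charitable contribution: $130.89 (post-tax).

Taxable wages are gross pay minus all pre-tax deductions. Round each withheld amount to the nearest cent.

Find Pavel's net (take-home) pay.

$1,302.11

Retirement plan contribution: $2,094.48 × 0.065 = $136.14
403(b) contribution: $2,094.48 × 0.07 = $146.61
Pre-tax total = $136.14 + $146.61 = $282.75
Taxable wages = $2,094.48 − $282.75 = $1,811.73
Municipal income tax: $1,811.73 × 0.035 = $63.41
State tax withheld: $1,811.73 × 0.07 = $126.82
Social Security (OASDI): $2,094.48 × 0.075 = $157.09
PFL insurance: $2,094.48 × 0.01 = $20.94
State unemployment insurance (employee share): $2,094.48 × 0.005 = $10.47
Charitable contribution: $130.89
Total deductions = $136.14 + $146.61 + $63.41 + $126.82 + $157.09 + $20.94 + $10.47 + $130.89 = $792.37
Net pay = $2,094.48 − $792.37 = $1,302.11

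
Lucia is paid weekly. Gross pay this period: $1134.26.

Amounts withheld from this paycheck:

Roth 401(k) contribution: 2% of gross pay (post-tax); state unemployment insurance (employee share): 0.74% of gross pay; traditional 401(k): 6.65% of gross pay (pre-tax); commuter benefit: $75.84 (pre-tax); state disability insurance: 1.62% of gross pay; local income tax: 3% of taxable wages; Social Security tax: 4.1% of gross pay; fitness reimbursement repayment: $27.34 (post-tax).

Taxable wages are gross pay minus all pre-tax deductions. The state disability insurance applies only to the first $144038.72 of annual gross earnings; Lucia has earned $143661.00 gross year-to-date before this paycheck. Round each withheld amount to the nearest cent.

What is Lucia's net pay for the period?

$842.46

Commuter benefit: $75.84
Traditional 401(k): $1134.26 × 0.0665 = $75.43
Pre-tax total = $75.84 + $75.43 = $151.27
Taxable wages = $1134.26 − $151.27 = $982.99
Local income tax: $982.99 × 0.03 = $29.49
State unemployment insurance (employee share): $1134.26 × 0.0074 = $8.39
Social Security tax: $1134.26 × 0.041 = $46.50
State disability insurance: only $144038.72 − $143661.00 = $377.72 of this check is subject → $377.72 × 0.0162 = $6.12
Roth 401(k) contribution: $1134.26 × 0.02 = $22.69
Fitness reimbursement repayment: $27.34
Total deductions = $75.84 + $75.43 + $29.49 + $8.39 + $46.50 + $6.12 + $22.69 + $27.34 = $291.80
Net pay = $1134.26 − $291.80 = $842.46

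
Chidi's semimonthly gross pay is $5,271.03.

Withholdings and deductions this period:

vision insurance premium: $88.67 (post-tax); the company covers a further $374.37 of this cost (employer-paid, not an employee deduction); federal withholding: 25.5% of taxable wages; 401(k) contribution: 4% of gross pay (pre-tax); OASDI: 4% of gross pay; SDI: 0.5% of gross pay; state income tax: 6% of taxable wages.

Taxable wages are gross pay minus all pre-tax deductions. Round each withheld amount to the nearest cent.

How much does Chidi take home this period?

$3,140.36

401(k) contribution: $5,271.03 × 0.04 = $210.84
Taxable wages = $5,271.03 − $210.84 = $5,060.19
Federal withholding: $5,060.19 × 0.255 = $1,290.35
State income tax: $5,060.19 × 0.06 = $303.61
SDI: $5,271.03 × 0.005 = $26.36
OASDI: $5,271.03 × 0.04 = $210.84
Vision insurance premium: $88.67
(Employer's $374.37 toward vision insurance premium is not withheld from the employee.)
Total deductions = $210.84 + $1,290.35 + $303.61 + $26.36 + $210.84 + $88.67 = $2,130.67
Net pay = $5,271.03 − $2,130.67 = $3,140.36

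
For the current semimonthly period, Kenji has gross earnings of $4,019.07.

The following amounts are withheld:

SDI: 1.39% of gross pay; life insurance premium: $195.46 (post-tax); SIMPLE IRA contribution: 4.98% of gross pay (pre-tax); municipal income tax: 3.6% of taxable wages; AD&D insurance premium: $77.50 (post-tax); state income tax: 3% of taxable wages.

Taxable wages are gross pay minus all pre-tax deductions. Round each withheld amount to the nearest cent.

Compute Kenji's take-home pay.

SIMPLE IRA contribution: $4,019.07 × 0.0498 = $200.15
Taxable wages = $4,019.07 − $200.15 = $3,818.92
State income tax: $3,818.92 × 0.03 = $114.57
Municipal income tax: $3,818.92 × 0.036 = $137.48
SDI: $4,019.07 × 0.0139 = $55.87
AD&D insurance premium: $77.50
Life insurance premium: $195.46
Total deductions = $200.15 + $114.57 + $137.48 + $55.87 + $77.50 + $195.46 = $781.03
Net pay = $4,019.07 − $781.03 = $3,238.04

$3,238.04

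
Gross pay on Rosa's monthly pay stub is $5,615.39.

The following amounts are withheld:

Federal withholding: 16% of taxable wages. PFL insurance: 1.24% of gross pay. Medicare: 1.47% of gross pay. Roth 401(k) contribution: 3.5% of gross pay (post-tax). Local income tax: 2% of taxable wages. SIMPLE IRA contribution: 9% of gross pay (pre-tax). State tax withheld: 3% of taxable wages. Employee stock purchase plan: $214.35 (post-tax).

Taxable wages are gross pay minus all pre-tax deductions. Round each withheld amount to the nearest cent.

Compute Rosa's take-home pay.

SIMPLE IRA contribution: $5,615.39 × 0.09 = $505.39
Taxable wages = $5,615.39 − $505.39 = $5,110.00
Federal withholding: $5,110.00 × 0.16 = $817.60
State tax withheld: $5,110.00 × 0.03 = $153.30
Local income tax: $5,110.00 × 0.02 = $102.20
PFL insurance: $5,615.39 × 0.0124 = $69.63
Medicare: $5,615.39 × 0.0147 = $82.55
Employee stock purchase plan: $214.35
Roth 401(k) contribution: $5,615.39 × 0.035 = $196.54
Total deductions = $505.39 + $817.60 + $153.30 + $102.20 + $69.63 + $82.55 + $214.35 + $196.54 = $2,141.56
Net pay = $5,615.39 − $2,141.56 = $3,473.83

$3,473.83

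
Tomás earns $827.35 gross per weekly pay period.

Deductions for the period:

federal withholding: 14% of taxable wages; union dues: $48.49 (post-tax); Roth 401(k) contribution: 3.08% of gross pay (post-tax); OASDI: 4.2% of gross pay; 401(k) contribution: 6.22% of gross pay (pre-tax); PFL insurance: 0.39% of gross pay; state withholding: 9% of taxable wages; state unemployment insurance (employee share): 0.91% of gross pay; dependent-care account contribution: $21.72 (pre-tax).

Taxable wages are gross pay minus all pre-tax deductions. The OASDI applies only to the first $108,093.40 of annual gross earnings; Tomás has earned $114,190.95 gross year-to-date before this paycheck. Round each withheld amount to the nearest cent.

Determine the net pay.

$495.98

Dependent-care account contribution: $21.72
401(k) contribution: $827.35 × 0.0622 = $51.46
Pre-tax total = $21.72 + $51.46 = $73.18
Taxable wages = $827.35 − $73.18 = $754.17
Federal withholding: $754.17 × 0.14 = $105.58
State withholding: $754.17 × 0.09 = $67.88
OASDI: annual cap $108,093.40 already reached (YTD $114,190.95), so $0.00
State unemployment insurance (employee share): $827.35 × 0.0091 = $7.53
PFL insurance: $827.35 × 0.0039 = $3.23
Roth 401(k) contribution: $827.35 × 0.0308 = $25.48
Union dues: $48.49
Total deductions = $21.72 + $51.46 + $105.58 + $67.88 + $0.00 + $7.53 + $3.23 + $25.48 + $48.49 = $331.37
Net pay = $827.35 − $331.37 = $495.98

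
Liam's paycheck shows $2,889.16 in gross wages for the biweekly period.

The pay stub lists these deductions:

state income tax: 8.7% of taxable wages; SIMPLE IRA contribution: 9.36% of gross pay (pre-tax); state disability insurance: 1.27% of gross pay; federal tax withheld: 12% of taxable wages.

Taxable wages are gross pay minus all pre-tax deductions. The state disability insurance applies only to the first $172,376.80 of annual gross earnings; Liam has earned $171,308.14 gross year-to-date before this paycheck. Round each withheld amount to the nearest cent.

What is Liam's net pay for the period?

$2,063.08

SIMPLE IRA contribution: $2,889.16 × 0.0936 = $270.43
Taxable wages = $2,889.16 − $270.43 = $2,618.73
Federal tax withheld: $2,618.73 × 0.12 = $314.25
State income tax: $2,618.73 × 0.087 = $227.83
State disability insurance: only $172,376.80 − $171,308.14 = $1,068.66 of this check is subject → $1,068.66 × 0.0127 = $13.57
Total deductions = $270.43 + $314.25 + $227.83 + $13.57 = $826.08
Net pay = $2,889.16 − $826.08 = $2,063.08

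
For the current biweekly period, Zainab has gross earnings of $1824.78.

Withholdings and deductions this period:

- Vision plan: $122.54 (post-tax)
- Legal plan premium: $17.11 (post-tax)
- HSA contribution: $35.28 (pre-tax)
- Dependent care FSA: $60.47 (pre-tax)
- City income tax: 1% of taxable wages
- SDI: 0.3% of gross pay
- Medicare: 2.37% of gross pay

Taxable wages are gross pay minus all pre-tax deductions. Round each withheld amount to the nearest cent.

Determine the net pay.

$1523.37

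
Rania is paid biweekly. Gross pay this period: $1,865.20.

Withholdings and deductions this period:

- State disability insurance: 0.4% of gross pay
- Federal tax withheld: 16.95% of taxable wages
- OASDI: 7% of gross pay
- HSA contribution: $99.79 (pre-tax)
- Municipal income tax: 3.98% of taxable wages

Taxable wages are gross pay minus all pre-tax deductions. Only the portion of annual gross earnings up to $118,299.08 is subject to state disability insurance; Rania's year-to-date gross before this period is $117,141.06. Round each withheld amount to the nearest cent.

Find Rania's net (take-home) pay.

HSA contribution: $99.79
Taxable wages = $1,865.20 − $99.79 = $1,765.41
Municipal income tax: $1,765.41 × 0.0398 = $70.26
Federal tax withheld: $1,765.41 × 0.1695 = $299.24
OASDI: $1,865.20 × 0.07 = $130.56
State disability insurance: only $118,299.08 − $117,141.06 = $1,158.02 of this check is subject → $1,158.02 × 0.004 = $4.63
Total deductions = $99.79 + $70.26 + $299.24 + $130.56 + $4.63 = $604.48
Net pay = $1,865.20 − $604.48 = $1,260.72

$1,260.72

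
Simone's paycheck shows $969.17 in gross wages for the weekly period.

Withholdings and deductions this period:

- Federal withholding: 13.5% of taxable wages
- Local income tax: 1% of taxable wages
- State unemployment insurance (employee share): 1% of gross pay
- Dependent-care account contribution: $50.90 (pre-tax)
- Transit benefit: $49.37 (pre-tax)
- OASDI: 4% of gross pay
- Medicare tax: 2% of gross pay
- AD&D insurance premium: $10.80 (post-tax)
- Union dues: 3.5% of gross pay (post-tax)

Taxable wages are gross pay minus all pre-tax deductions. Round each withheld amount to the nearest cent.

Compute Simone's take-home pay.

Transit benefit: $49.37
Dependent-care account contribution: $50.90
Pre-tax total = $49.37 + $50.90 = $100.27
Taxable wages = $969.17 − $100.27 = $868.90
Local income tax: $868.90 × 0.01 = $8.69
Federal withholding: $868.90 × 0.135 = $117.30
State unemployment insurance (employee share): $969.17 × 0.01 = $9.69
Medicare tax: $969.17 × 0.02 = $19.38
OASDI: $969.17 × 0.04 = $38.77
Union dues: $969.17 × 0.035 = $33.92
AD&D insurance premium: $10.80
Total deductions = $49.37 + $50.90 + $8.69 + $117.30 + $9.69 + $19.38 + $38.77 + $33.92 + $10.80 = $338.82
Net pay = $969.17 − $338.82 = $630.35

$630.35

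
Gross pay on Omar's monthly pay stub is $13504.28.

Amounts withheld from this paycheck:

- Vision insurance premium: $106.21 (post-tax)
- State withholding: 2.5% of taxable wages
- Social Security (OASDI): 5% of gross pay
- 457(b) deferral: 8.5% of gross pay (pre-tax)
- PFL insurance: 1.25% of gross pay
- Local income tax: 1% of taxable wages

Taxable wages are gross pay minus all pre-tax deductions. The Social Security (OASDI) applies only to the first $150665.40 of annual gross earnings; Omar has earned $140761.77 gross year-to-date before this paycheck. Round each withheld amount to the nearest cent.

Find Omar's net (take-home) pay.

457(b) deferral: $13504.28 × 0.085 = $1147.86
Taxable wages = $13504.28 − $1147.86 = $12356.42
State withholding: $12356.42 × 0.025 = $308.91
Local income tax: $12356.42 × 0.01 = $123.56
Social Security (OASDI): only $150665.40 − $140761.77 = $9903.63 of this check is subject → $9903.63 × 0.05 = $495.18
PFL insurance: $13504.28 × 0.0125 = $168.80
Vision insurance premium: $106.21
Total deductions = $1147.86 + $308.91 + $123.56 + $495.18 + $168.80 + $106.21 = $2350.52
Net pay = $13504.28 − $2350.52 = $11153.76

$11153.76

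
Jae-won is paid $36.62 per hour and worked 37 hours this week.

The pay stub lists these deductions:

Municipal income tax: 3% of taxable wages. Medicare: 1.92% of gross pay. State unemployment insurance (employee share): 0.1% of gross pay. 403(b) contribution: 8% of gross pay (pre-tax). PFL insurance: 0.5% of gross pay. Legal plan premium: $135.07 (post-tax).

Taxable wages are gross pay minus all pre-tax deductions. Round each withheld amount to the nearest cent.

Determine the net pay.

Gross pay: 37 × $36.62 = $1,354.94
403(b) contribution: $1,354.94 × 0.08 = $108.40
Taxable wages = $1,354.94 − $108.40 = $1,246.54
Municipal income tax: $1,246.54 × 0.03 = $37.40
PFL insurance: $1,354.94 × 0.005 = $6.77
Medicare: $1,354.94 × 0.0192 = $26.01
State unemployment insurance (employee share): $1,354.94 × 0.001 = $1.35
Legal plan premium: $135.07
Total deductions = $108.40 + $37.40 + $6.77 + $26.01 + $1.35 + $135.07 = $315.00
Net pay = $1,354.94 − $315.00 = $1,039.94

$1,039.94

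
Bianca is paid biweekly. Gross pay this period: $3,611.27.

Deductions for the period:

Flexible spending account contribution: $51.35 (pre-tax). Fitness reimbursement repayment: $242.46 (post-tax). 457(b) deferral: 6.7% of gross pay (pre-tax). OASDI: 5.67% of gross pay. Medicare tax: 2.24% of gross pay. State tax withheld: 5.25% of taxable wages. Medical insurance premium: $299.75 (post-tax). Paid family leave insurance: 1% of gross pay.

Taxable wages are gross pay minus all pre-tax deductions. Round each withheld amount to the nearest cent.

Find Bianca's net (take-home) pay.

$2,279.80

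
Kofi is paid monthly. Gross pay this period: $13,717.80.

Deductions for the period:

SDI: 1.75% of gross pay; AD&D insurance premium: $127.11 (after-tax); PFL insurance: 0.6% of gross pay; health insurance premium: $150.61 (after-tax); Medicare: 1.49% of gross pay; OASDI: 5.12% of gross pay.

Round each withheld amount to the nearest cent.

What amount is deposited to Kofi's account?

Medicare: $13,717.80 × 0.0149 = $204.40
SDI: $13,717.80 × 0.0175 = $240.06
PFL insurance: $13,717.80 × 0.006 = $82.31
OASDI: $13,717.80 × 0.0512 = $702.35
AD&D insurance premium: $127.11
Health insurance premium: $150.61
Total deductions = $204.40 + $240.06 + $82.31 + $702.35 + $127.11 + $150.61 = $1,506.84
Net pay = $13,717.80 − $1,506.84 = $12,210.96

$12,210.96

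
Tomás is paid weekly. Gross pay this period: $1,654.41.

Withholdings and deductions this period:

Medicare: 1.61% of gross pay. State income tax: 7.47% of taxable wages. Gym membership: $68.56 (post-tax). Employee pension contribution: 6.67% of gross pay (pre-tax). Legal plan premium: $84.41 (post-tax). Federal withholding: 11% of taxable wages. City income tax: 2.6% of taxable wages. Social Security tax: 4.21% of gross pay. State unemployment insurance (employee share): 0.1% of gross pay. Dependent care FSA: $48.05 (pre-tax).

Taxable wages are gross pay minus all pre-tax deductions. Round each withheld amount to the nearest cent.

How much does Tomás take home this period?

Employee pension contribution: $1,654.41 × 0.0667 = $110.35
Dependent care FSA: $48.05
Pre-tax total = $110.35 + $48.05 = $158.40
Taxable wages = $1,654.41 − $158.40 = $1,496.01
Federal withholding: $1,496.01 × 0.11 = $164.56
State income tax: $1,496.01 × 0.0747 = $111.75
City income tax: $1,496.01 × 0.026 = $38.90
Medicare: $1,654.41 × 0.0161 = $26.64
Social Security tax: $1,654.41 × 0.0421 = $69.65
State unemployment insurance (employee share): $1,654.41 × 0.001 = $1.65
Gym membership: $68.56
Legal plan premium: $84.41
Total deductions = $110.35 + $48.05 + $164.56 + $111.75 + $38.90 + $26.64 + $69.65 + $1.65 + $68.56 + $84.41 = $724.52
Net pay = $1,654.41 − $724.52 = $929.89

$929.89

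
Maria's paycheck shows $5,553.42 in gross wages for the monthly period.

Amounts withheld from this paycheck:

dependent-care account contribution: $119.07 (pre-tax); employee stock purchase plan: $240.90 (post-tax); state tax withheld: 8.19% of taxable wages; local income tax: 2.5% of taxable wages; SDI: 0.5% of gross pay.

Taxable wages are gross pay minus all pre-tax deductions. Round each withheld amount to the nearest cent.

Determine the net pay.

$4,584.75

Dependent-care account contribution: $119.07
Taxable wages = $5,553.42 − $119.07 = $5,434.35
Local income tax: $5,434.35 × 0.025 = $135.86
State tax withheld: $5,434.35 × 0.0819 = $445.07
SDI: $5,553.42 × 0.005 = $27.77
Employee stock purchase plan: $240.90
Total deductions = $119.07 + $135.86 + $445.07 + $27.77 + $240.90 = $968.67
Net pay = $5,553.42 − $968.67 = $4,584.75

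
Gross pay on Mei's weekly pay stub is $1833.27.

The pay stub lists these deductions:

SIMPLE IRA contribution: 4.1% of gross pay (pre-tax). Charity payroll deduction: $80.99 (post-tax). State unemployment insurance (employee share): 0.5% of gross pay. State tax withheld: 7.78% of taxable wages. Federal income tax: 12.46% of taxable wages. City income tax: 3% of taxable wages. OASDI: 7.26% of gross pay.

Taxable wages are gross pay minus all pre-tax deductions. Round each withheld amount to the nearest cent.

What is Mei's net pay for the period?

$1126.27

SIMPLE IRA contribution: $1833.27 × 0.041 = $75.16
Taxable wages = $1833.27 − $75.16 = $1758.11
Federal income tax: $1758.11 × 0.1246 = $219.06
City income tax: $1758.11 × 0.03 = $52.74
State tax withheld: $1758.11 × 0.0778 = $136.78
OASDI: $1833.27 × 0.0726 = $133.10
State unemployment insurance (employee share): $1833.27 × 0.005 = $9.17
Charity payroll deduction: $80.99
Total deductions = $75.16 + $219.06 + $52.74 + $136.78 + $133.10 + $9.17 + $80.99 = $707.00
Net pay = $1833.27 − $707.00 = $1126.27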